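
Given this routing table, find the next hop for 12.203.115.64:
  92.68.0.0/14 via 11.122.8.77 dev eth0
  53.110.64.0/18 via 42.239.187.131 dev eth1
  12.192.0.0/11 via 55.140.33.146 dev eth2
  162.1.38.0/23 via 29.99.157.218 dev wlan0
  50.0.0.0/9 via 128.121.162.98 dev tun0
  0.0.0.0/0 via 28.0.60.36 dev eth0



Longest prefix match for 12.203.115.64:
  /14 92.68.0.0: no
  /18 53.110.64.0: no
  /11 12.192.0.0: MATCH
  /23 162.1.38.0: no
  /9 50.0.0.0: no
  /0 0.0.0.0: MATCH
Selected: next-hop 55.140.33.146 via eth2 (matched /11)


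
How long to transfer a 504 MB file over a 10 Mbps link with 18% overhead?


Effective throughput = 10 * (1 - 18/100) = 8.2 Mbps
File size in Mb = 504 * 8 = 4032 Mb
Time = 4032 / 8.2
Time = 491.7073 seconds


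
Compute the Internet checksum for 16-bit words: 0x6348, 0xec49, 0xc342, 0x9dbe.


Sum all words (with carry folding):
+ 0x6348 = 0x6348
+ 0xec49 = 0x4f92
+ 0xc342 = 0x12d5
+ 0x9dbe = 0xb093
One's complement: ~0xb093
Checksum = 0x4f6c


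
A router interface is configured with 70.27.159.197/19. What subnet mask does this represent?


/19 means 19 network bits, 13 host bits
Binary: 11111111111111111110000000000000
Mask: 255.255.224.0


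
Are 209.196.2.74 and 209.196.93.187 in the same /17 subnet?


Mask: 255.255.128.0
209.196.2.74 AND mask = 209.196.0.0
209.196.93.187 AND mask = 209.196.0.0
Yes, same subnet (209.196.0.0)


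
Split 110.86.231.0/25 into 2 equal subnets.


New prefix = 25 + 1 = 26
Each subnet has 64 addresses
  110.86.231.0/26
  110.86.231.64/26
Subnets: 110.86.231.0/26, 110.86.231.64/26


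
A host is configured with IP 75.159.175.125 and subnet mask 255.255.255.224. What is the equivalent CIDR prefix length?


Binary: 11111111.11111111.11111111.11100000
Count leading 1s
Prefix: /27


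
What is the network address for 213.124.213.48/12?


IP:   11010101.01111100.11010101.00110000
Mask: 11111111.11110000.00000000.00000000
AND operation:
Net:  11010101.01110000.00000000.00000000
Network: 213.112.0.0/12


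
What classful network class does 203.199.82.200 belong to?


First octet: 203
Binary: 11001011
110xxxxx -> Class C (192-223)
Class C, default mask 255.255.255.0 (/24)


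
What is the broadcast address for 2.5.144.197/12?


Network: 2.0.0.0/12
Host bits = 20
Set all host bits to 1:
Broadcast: 2.15.255.255


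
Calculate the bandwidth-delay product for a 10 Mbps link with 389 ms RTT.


BDP = bandwidth * RTT
= 10 Mbps * 389 ms
= 10 * 1e6 * 389 / 1000 bits
= 3890000 bits
= 486250 bytes
= 474.8535 KB
BDP = 3890000 bits (486250 bytes)


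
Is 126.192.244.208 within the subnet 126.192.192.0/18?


Subnet network: 126.192.192.0
Test IP AND mask: 126.192.192.0
Yes, 126.192.244.208 is in 126.192.192.0/18


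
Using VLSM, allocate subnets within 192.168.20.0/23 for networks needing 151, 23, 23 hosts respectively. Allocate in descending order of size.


151 hosts -> /24 (254 usable): 192.168.20.0/24
23 hosts -> /27 (30 usable): 192.168.21.0/27
23 hosts -> /27 (30 usable): 192.168.21.32/27
Allocation: 192.168.20.0/24 (151 hosts, 254 usable); 192.168.21.0/27 (23 hosts, 30 usable); 192.168.21.32/27 (23 hosts, 30 usable)


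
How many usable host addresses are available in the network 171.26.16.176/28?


Host bits = 32 - 28 = 4
Total addresses = 2^4 = 16
Usable = total - 2 (network and broadcast)
Usable hosts: 14


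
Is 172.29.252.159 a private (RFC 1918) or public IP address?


RFC 1918 private ranges:
  10.0.0.0/8 (10.0.0.0 - 10.255.255.255)
  172.16.0.0/12 (172.16.0.0 - 172.31.255.255)
  192.168.0.0/16 (192.168.0.0 - 192.168.255.255)
Private (in 172.16.0.0/12)


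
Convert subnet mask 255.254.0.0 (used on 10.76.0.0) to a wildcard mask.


Subnet mask: 255.254.0.0
Wildcard = 255.255.255.255 - subnet mask
255 - 255 = 0
255 - 254 = 1
255 - 0 = 255
255 - 0 = 255
Wildcard: 0.1.255.255


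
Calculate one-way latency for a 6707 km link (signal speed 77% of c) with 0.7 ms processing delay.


Speed = 0.77 * 3e5 km/s = 231000 km/s
Propagation delay = 6707 / 231000 = 0.029 s = 29.0346 ms
Processing delay = 0.7 ms
Total one-way latency = 29.7346 ms


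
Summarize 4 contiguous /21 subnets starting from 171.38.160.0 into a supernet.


Original prefix: /21
Number of subnets: 4 = 2^2
New prefix = 21 - 2 = 19
Supernet: 171.38.160.0/19


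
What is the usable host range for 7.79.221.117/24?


Network: 7.79.221.0
Broadcast: 7.79.221.255
First usable = network + 1
Last usable = broadcast - 1
Range: 7.79.221.1 to 7.79.221.254


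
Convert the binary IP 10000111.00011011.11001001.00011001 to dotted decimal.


10000111 = 135
00011011 = 27
11001001 = 201
00011001 = 25
IP: 135.27.201.25


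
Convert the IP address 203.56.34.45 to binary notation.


203 = 11001011
56 = 00111000
34 = 00100010
45 = 00101101
Binary: 11001011.00111000.00100010.00101101


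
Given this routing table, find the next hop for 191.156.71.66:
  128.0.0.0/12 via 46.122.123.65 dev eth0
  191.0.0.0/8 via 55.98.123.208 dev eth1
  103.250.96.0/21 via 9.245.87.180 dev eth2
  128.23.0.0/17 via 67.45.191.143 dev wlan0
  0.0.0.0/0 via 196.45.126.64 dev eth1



Longest prefix match for 191.156.71.66:
  /12 128.0.0.0: no
  /8 191.0.0.0: MATCH
  /21 103.250.96.0: no
  /17 128.23.0.0: no
  /0 0.0.0.0: MATCH
Selected: next-hop 55.98.123.208 via eth1 (matched /8)


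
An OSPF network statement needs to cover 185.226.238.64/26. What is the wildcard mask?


Subnet mask: 255.255.255.192
Wildcard = 255.255.255.255 - subnet mask
255 - 255 = 0
255 - 255 = 0
255 - 255 = 0
255 - 192 = 63
Wildcard: 0.0.0.63


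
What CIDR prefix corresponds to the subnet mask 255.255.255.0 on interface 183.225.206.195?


Binary: 11111111.11111111.11111111.00000000
Count leading 1s
Prefix: /24


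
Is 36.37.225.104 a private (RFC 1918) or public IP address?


RFC 1918 private ranges:
  10.0.0.0/8 (10.0.0.0 - 10.255.255.255)
  172.16.0.0/12 (172.16.0.0 - 172.31.255.255)
  192.168.0.0/16 (192.168.0.0 - 192.168.255.255)
Public (not in any RFC 1918 range)


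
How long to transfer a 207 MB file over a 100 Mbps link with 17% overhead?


Effective throughput = 100 * (1 - 17/100) = 83 Mbps
File size in Mb = 207 * 8 = 1656 Mb
Time = 1656 / 83
Time = 19.9518 seconds


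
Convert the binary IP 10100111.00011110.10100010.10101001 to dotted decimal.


10100111 = 167
00011110 = 30
10100010 = 162
10101001 = 169
IP: 167.30.162.169


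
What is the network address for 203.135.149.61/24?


IP:   11001011.10000111.10010101.00111101
Mask: 11111111.11111111.11111111.00000000
AND operation:
Net:  11001011.10000111.10010101.00000000
Network: 203.135.149.0/24


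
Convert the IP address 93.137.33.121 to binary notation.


93 = 01011101
137 = 10001001
33 = 00100001
121 = 01111001
Binary: 01011101.10001001.00100001.01111001


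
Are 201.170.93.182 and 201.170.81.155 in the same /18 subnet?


Mask: 255.255.192.0
201.170.93.182 AND mask = 201.170.64.0
201.170.81.155 AND mask = 201.170.64.0
Yes, same subnet (201.170.64.0)


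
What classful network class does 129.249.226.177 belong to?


First octet: 129
Binary: 10000001
10xxxxxx -> Class B (128-191)
Class B, default mask 255.255.0.0 (/16)


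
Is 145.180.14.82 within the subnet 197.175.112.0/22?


Subnet network: 197.175.112.0
Test IP AND mask: 145.180.12.0
No, 145.180.14.82 is not in 197.175.112.0/22


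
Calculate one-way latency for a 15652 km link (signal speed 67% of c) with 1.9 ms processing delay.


Speed = 0.67 * 3e5 km/s = 201000 km/s
Propagation delay = 15652 / 201000 = 0.0779 s = 77.8706 ms
Processing delay = 1.9 ms
Total one-way latency = 79.7706 ms


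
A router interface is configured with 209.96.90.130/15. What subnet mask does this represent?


/15 means 15 network bits, 17 host bits
Binary: 11111111111111100000000000000000
Mask: 255.254.0.0


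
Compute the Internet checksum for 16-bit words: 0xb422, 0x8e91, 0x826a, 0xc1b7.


Sum all words (with carry folding):
+ 0xb422 = 0xb422
+ 0x8e91 = 0x42b4
+ 0x826a = 0xc51e
+ 0xc1b7 = 0x86d6
One's complement: ~0x86d6
Checksum = 0x7929


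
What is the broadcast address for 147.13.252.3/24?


Network: 147.13.252.0/24
Host bits = 8
Set all host bits to 1:
Broadcast: 147.13.252.255


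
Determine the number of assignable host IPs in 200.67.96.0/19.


Host bits = 32 - 19 = 13
Total addresses = 2^13 = 8192
Usable = total - 2 (network and broadcast)
Usable hosts: 8190


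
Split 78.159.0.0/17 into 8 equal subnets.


New prefix = 17 + 3 = 20
Each subnet has 4096 addresses
  78.159.0.0/20
  78.159.16.0/20
  78.159.32.0/20
  78.159.48.0/20
  78.159.64.0/20
  78.159.80.0/20
  78.159.96.0/20
  78.159.112.0/20
Subnets: 78.159.0.0/20, 78.159.16.0/20, 78.159.32.0/20, 78.159.48.0/20, 78.159.64.0/20, 78.159.80.0/20, 78.159.96.0/20, 78.159.112.0/20


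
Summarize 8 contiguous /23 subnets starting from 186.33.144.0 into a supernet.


Original prefix: /23
Number of subnets: 8 = 2^3
New prefix = 23 - 3 = 20
Supernet: 186.33.144.0/20


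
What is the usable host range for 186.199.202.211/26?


Network: 186.199.202.192
Broadcast: 186.199.202.255
First usable = network + 1
Last usable = broadcast - 1
Range: 186.199.202.193 to 186.199.202.254


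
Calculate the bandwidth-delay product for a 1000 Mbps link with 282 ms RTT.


BDP = bandwidth * RTT
= 1000 Mbps * 282 ms
= 1000 * 1e6 * 282 / 1000 bits
= 282000000 bits
= 35250000 bytes
= 34423.8281 KB
BDP = 282000000 bits (35250000 bytes)


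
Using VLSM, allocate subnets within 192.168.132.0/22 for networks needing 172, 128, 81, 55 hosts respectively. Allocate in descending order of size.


172 hosts -> /24 (254 usable): 192.168.132.0/24
128 hosts -> /24 (254 usable): 192.168.133.0/24
81 hosts -> /25 (126 usable): 192.168.134.0/25
55 hosts -> /26 (62 usable): 192.168.134.128/26
Allocation: 192.168.132.0/24 (172 hosts, 254 usable); 192.168.133.0/24 (128 hosts, 254 usable); 192.168.134.0/25 (81 hosts, 126 usable); 192.168.134.128/26 (55 hosts, 62 usable)


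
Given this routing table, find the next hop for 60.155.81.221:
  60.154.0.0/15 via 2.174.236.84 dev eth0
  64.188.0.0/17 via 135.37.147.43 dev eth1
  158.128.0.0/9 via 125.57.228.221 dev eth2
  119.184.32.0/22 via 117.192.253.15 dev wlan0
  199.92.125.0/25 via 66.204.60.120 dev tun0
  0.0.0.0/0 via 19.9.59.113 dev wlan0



Longest prefix match for 60.155.81.221:
  /15 60.154.0.0: MATCH
  /17 64.188.0.0: no
  /9 158.128.0.0: no
  /22 119.184.32.0: no
  /25 199.92.125.0: no
  /0 0.0.0.0: MATCH
Selected: next-hop 2.174.236.84 via eth0 (matched /15)


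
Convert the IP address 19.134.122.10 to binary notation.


19 = 00010011
134 = 10000110
122 = 01111010
10 = 00001010
Binary: 00010011.10000110.01111010.00001010


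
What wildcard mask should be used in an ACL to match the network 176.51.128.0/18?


Subnet mask: 255.255.192.0
Wildcard = 255.255.255.255 - subnet mask
255 - 255 = 0
255 - 255 = 0
255 - 192 = 63
255 - 0 = 255
Wildcard: 0.0.63.255


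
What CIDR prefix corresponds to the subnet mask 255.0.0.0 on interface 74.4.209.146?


Binary: 11111111.00000000.00000000.00000000
Count leading 1s
Prefix: /8


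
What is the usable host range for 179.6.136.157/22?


Network: 179.6.136.0
Broadcast: 179.6.139.255
First usable = network + 1
Last usable = broadcast - 1
Range: 179.6.136.1 to 179.6.139.254


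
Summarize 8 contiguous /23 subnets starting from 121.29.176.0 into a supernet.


Original prefix: /23
Number of subnets: 8 = 2^3
New prefix = 23 - 3 = 20
Supernet: 121.29.176.0/20


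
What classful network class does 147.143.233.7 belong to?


First octet: 147
Binary: 10010011
10xxxxxx -> Class B (128-191)
Class B, default mask 255.255.0.0 (/16)


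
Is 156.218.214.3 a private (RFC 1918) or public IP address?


RFC 1918 private ranges:
  10.0.0.0/8 (10.0.0.0 - 10.255.255.255)
  172.16.0.0/12 (172.16.0.0 - 172.31.255.255)
  192.168.0.0/16 (192.168.0.0 - 192.168.255.255)
Public (not in any RFC 1918 range)


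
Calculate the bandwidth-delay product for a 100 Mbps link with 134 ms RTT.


BDP = bandwidth * RTT
= 100 Mbps * 134 ms
= 100 * 1e6 * 134 / 1000 bits
= 13400000 bits
= 1675000 bytes
= 1635.7422 KB
BDP = 13400000 bits (1675000 bytes)


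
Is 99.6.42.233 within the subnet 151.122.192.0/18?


Subnet network: 151.122.192.0
Test IP AND mask: 99.6.0.0
No, 99.6.42.233 is not in 151.122.192.0/18


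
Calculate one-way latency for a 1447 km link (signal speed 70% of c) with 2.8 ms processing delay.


Speed = 0.7 * 3e5 km/s = 210000 km/s
Propagation delay = 1447 / 210000 = 0.0069 s = 6.8905 ms
Processing delay = 2.8 ms
Total one-way latency = 9.6905 ms


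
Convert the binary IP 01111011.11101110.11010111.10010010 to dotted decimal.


01111011 = 123
11101110 = 238
11010111 = 215
10010010 = 146
IP: 123.238.215.146


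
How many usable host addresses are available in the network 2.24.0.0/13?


Host bits = 32 - 13 = 19
Total addresses = 2^19 = 524288
Usable = total - 2 (network and broadcast)
Usable hosts: 524286


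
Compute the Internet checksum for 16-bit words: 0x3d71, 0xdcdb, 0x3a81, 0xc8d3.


Sum all words (with carry folding):
+ 0x3d71 = 0x3d71
+ 0xdcdb = 0x1a4d
+ 0x3a81 = 0x54ce
+ 0xc8d3 = 0x1da2
One's complement: ~0x1da2
Checksum = 0xe25d


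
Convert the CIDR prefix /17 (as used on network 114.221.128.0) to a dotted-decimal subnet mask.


/17 means 17 network bits, 15 host bits
Binary: 11111111111111111000000000000000
Mask: 255.255.128.0


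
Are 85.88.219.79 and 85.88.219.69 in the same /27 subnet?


Mask: 255.255.255.224
85.88.219.79 AND mask = 85.88.219.64
85.88.219.69 AND mask = 85.88.219.64
Yes, same subnet (85.88.219.64)


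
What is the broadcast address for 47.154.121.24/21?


Network: 47.154.120.0/21
Host bits = 11
Set all host bits to 1:
Broadcast: 47.154.127.255


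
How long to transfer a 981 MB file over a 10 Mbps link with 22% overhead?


Effective throughput = 10 * (1 - 22/100) = 7.8 Mbps
File size in Mb = 981 * 8 = 7848 Mb
Time = 7848 / 7.8
Time = 1006.1538 seconds


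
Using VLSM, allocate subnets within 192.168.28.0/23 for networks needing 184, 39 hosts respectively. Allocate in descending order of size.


184 hosts -> /24 (254 usable): 192.168.28.0/24
39 hosts -> /26 (62 usable): 192.168.29.0/26
Allocation: 192.168.28.0/24 (184 hosts, 254 usable); 192.168.29.0/26 (39 hosts, 62 usable)


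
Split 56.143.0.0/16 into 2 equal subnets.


New prefix = 16 + 1 = 17
Each subnet has 32768 addresses
  56.143.0.0/17
  56.143.128.0/17
Subnets: 56.143.0.0/17, 56.143.128.0/17


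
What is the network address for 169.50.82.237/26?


IP:   10101001.00110010.01010010.11101101
Mask: 11111111.11111111.11111111.11000000
AND operation:
Net:  10101001.00110010.01010010.11000000
Network: 169.50.82.192/26


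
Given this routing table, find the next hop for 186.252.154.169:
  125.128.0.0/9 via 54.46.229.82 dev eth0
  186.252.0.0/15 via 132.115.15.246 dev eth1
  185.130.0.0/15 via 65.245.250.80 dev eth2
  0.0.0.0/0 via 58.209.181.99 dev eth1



Longest prefix match for 186.252.154.169:
  /9 125.128.0.0: no
  /15 186.252.0.0: MATCH
  /15 185.130.0.0: no
  /0 0.0.0.0: MATCH
Selected: next-hop 132.115.15.246 via eth1 (matched /15)


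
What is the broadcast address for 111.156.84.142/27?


Network: 111.156.84.128/27
Host bits = 5
Set all host bits to 1:
Broadcast: 111.156.84.159


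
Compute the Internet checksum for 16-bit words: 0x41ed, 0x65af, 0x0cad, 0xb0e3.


Sum all words (with carry folding):
+ 0x41ed = 0x41ed
+ 0x65af = 0xa79c
+ 0x0cad = 0xb449
+ 0xb0e3 = 0x652d
One's complement: ~0x652d
Checksum = 0x9ad2


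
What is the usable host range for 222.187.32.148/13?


Network: 222.184.0.0
Broadcast: 222.191.255.255
First usable = network + 1
Last usable = broadcast - 1
Range: 222.184.0.1 to 222.191.255.254


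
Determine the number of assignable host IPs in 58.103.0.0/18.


Host bits = 32 - 18 = 14
Total addresses = 2^14 = 16384
Usable = total - 2 (network and broadcast)
Usable hosts: 16382


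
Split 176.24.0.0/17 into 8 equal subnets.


New prefix = 17 + 3 = 20
Each subnet has 4096 addresses
  176.24.0.0/20
  176.24.16.0/20
  176.24.32.0/20
  176.24.48.0/20
  176.24.64.0/20
  176.24.80.0/20
  176.24.96.0/20
  176.24.112.0/20
Subnets: 176.24.0.0/20, 176.24.16.0/20, 176.24.32.0/20, 176.24.48.0/20, 176.24.64.0/20, 176.24.80.0/20, 176.24.96.0/20, 176.24.112.0/20


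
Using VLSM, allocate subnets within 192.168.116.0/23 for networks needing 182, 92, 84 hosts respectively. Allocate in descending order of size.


182 hosts -> /24 (254 usable): 192.168.116.0/24
92 hosts -> /25 (126 usable): 192.168.117.0/25
84 hosts -> /25 (126 usable): 192.168.117.128/25
Allocation: 192.168.116.0/24 (182 hosts, 254 usable); 192.168.117.0/25 (92 hosts, 126 usable); 192.168.117.128/25 (84 hosts, 126 usable)


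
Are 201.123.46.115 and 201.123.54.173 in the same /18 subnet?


Mask: 255.255.192.0
201.123.46.115 AND mask = 201.123.0.0
201.123.54.173 AND mask = 201.123.0.0
Yes, same subnet (201.123.0.0)


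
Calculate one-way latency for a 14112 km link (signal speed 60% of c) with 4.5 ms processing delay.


Speed = 0.6 * 3e5 km/s = 180000 km/s
Propagation delay = 14112 / 180000 = 0.0784 s = 78.4 ms
Processing delay = 4.5 ms
Total one-way latency = 82.9 ms


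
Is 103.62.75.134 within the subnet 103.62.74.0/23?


Subnet network: 103.62.74.0
Test IP AND mask: 103.62.74.0
Yes, 103.62.75.134 is in 103.62.74.0/23


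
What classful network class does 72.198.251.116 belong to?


First octet: 72
Binary: 01001000
0xxxxxxx -> Class A (1-126)
Class A, default mask 255.0.0.0 (/8)


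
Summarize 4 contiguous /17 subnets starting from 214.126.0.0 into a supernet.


Original prefix: /17
Number of subnets: 4 = 2^2
New prefix = 17 - 2 = 15
Supernet: 214.126.0.0/15


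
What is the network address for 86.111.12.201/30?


IP:   01010110.01101111.00001100.11001001
Mask: 11111111.11111111.11111111.11111100
AND operation:
Net:  01010110.01101111.00001100.11001000
Network: 86.111.12.200/30


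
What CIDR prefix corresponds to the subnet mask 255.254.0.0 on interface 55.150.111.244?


Binary: 11111111.11111110.00000000.00000000
Count leading 1s
Prefix: /15


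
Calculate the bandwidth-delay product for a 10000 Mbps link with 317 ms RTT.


BDP = bandwidth * RTT
= 10000 Mbps * 317 ms
= 10000 * 1e6 * 317 / 1000 bits
= 3170000000 bits
= 396250000 bytes
= 386962.8906 KB
BDP = 3170000000 bits (396250000 bytes)


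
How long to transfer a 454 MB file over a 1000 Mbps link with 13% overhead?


Effective throughput = 1000 * (1 - 13/100) = 870 Mbps
File size in Mb = 454 * 8 = 3632 Mb
Time = 3632 / 870
Time = 4.1747 seconds


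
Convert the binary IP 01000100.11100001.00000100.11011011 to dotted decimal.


01000100 = 68
11100001 = 225
00000100 = 4
11011011 = 219
IP: 68.225.4.219


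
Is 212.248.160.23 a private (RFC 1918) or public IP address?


RFC 1918 private ranges:
  10.0.0.0/8 (10.0.0.0 - 10.255.255.255)
  172.16.0.0/12 (172.16.0.0 - 172.31.255.255)
  192.168.0.0/16 (192.168.0.0 - 192.168.255.255)
Public (not in any RFC 1918 range)


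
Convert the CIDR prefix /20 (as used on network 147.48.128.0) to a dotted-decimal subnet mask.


/20 means 20 network bits, 12 host bits
Binary: 11111111111111111111000000000000
Mask: 255.255.240.0


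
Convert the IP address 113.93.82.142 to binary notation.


113 = 01110001
93 = 01011101
82 = 01010010
142 = 10001110
Binary: 01110001.01011101.01010010.10001110


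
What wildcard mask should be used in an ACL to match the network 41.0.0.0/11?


Subnet mask: 255.224.0.0
Wildcard = 255.255.255.255 - subnet mask
255 - 255 = 0
255 - 224 = 31
255 - 0 = 255
255 - 0 = 255
Wildcard: 0.31.255.255


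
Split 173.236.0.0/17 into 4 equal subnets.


New prefix = 17 + 2 = 19
Each subnet has 8192 addresses
  173.236.0.0/19
  173.236.32.0/19
  173.236.64.0/19
  173.236.96.0/19
Subnets: 173.236.0.0/19, 173.236.32.0/19, 173.236.64.0/19, 173.236.96.0/19


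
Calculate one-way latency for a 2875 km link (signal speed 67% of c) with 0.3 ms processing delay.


Speed = 0.67 * 3e5 km/s = 201000 km/s
Propagation delay = 2875 / 201000 = 0.0143 s = 14.3035 ms
Processing delay = 0.3 ms
Total one-way latency = 14.6035 ms


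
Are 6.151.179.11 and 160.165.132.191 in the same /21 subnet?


Mask: 255.255.248.0
6.151.179.11 AND mask = 6.151.176.0
160.165.132.191 AND mask = 160.165.128.0
No, different subnets (6.151.176.0 vs 160.165.128.0)


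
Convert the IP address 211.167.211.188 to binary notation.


211 = 11010011
167 = 10100111
211 = 11010011
188 = 10111100
Binary: 11010011.10100111.11010011.10111100


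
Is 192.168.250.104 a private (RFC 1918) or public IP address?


RFC 1918 private ranges:
  10.0.0.0/8 (10.0.0.0 - 10.255.255.255)
  172.16.0.0/12 (172.16.0.0 - 172.31.255.255)
  192.168.0.0/16 (192.168.0.0 - 192.168.255.255)
Private (in 192.168.0.0/16)


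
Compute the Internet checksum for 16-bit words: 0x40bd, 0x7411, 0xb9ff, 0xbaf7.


Sum all words (with carry folding):
+ 0x40bd = 0x40bd
+ 0x7411 = 0xb4ce
+ 0xb9ff = 0x6ece
+ 0xbaf7 = 0x29c6
One's complement: ~0x29c6
Checksum = 0xd639


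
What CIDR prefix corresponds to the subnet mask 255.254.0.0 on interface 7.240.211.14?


Binary: 11111111.11111110.00000000.00000000
Count leading 1s
Prefix: /15


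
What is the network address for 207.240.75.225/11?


IP:   11001111.11110000.01001011.11100001
Mask: 11111111.11100000.00000000.00000000
AND operation:
Net:  11001111.11100000.00000000.00000000
Network: 207.224.0.0/11


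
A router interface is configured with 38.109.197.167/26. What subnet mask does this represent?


/26 means 26 network bits, 6 host bits
Binary: 11111111111111111111111111000000
Mask: 255.255.255.192


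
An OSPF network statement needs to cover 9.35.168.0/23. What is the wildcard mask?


Subnet mask: 255.255.254.0
Wildcard = 255.255.255.255 - subnet mask
255 - 255 = 0
255 - 255 = 0
255 - 254 = 1
255 - 0 = 255
Wildcard: 0.0.1.255


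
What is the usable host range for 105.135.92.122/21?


Network: 105.135.88.0
Broadcast: 105.135.95.255
First usable = network + 1
Last usable = broadcast - 1
Range: 105.135.88.1 to 105.135.95.254


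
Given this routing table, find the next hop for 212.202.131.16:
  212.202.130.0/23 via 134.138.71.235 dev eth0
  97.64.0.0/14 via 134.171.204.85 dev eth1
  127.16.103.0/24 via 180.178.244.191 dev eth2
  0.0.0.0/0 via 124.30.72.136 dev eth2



Longest prefix match for 212.202.131.16:
  /23 212.202.130.0: MATCH
  /14 97.64.0.0: no
  /24 127.16.103.0: no
  /0 0.0.0.0: MATCH
Selected: next-hop 134.138.71.235 via eth0 (matched /23)


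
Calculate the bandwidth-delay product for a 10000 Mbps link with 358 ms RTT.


BDP = bandwidth * RTT
= 10000 Mbps * 358 ms
= 10000 * 1e6 * 358 / 1000 bits
= 3580000000 bits
= 447500000 bytes
= 437011.7188 KB
BDP = 3580000000 bits (447500000 bytes)


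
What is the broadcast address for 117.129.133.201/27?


Network: 117.129.133.192/27
Host bits = 5
Set all host bits to 1:
Broadcast: 117.129.133.223


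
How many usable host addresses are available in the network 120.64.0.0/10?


Host bits = 32 - 10 = 22
Total addresses = 2^22 = 4194304
Usable = total - 2 (network and broadcast)
Usable hosts: 4194302


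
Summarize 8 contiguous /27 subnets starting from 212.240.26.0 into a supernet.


Original prefix: /27
Number of subnets: 8 = 2^3
New prefix = 27 - 3 = 24
Supernet: 212.240.26.0/24


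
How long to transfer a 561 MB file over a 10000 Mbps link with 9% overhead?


Effective throughput = 10000 * (1 - 9/100) = 9100 Mbps
File size in Mb = 561 * 8 = 4488 Mb
Time = 4488 / 9100
Time = 0.4932 seconds


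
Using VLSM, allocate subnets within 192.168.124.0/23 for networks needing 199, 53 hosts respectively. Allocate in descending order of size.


199 hosts -> /24 (254 usable): 192.168.124.0/24
53 hosts -> /26 (62 usable): 192.168.125.0/26
Allocation: 192.168.124.0/24 (199 hosts, 254 usable); 192.168.125.0/26 (53 hosts, 62 usable)


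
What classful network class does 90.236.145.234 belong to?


First octet: 90
Binary: 01011010
0xxxxxxx -> Class A (1-126)
Class A, default mask 255.0.0.0 (/8)


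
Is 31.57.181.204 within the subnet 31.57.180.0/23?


Subnet network: 31.57.180.0
Test IP AND mask: 31.57.180.0
Yes, 31.57.181.204 is in 31.57.180.0/23


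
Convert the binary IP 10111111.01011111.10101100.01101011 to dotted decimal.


10111111 = 191
01011111 = 95
10101100 = 172
01101011 = 107
IP: 191.95.172.107


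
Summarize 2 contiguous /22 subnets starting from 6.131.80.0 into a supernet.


Original prefix: /22
Number of subnets: 2 = 2^1
New prefix = 22 - 1 = 21
Supernet: 6.131.80.0/21


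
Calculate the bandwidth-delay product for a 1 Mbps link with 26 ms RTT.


BDP = bandwidth * RTT
= 1 Mbps * 26 ms
= 1 * 1e6 * 26 / 1000 bits
= 26000 bits
= 3250 bytes
= 3.1738 KB
BDP = 26000 bits (3250 bytes)


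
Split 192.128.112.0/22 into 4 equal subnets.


New prefix = 22 + 2 = 24
Each subnet has 256 addresses
  192.128.112.0/24
  192.128.113.0/24
  192.128.114.0/24
  192.128.115.0/24
Subnets: 192.128.112.0/24, 192.128.113.0/24, 192.128.114.0/24, 192.128.115.0/24


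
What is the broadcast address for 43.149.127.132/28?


Network: 43.149.127.128/28
Host bits = 4
Set all host bits to 1:
Broadcast: 43.149.127.143


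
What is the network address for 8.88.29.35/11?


IP:   00001000.01011000.00011101.00100011
Mask: 11111111.11100000.00000000.00000000
AND operation:
Net:  00001000.01000000.00000000.00000000
Network: 8.64.0.0/11


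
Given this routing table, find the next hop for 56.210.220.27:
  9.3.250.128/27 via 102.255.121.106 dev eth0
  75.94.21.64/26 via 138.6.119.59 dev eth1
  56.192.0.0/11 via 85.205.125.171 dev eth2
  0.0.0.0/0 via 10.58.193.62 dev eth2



Longest prefix match for 56.210.220.27:
  /27 9.3.250.128: no
  /26 75.94.21.64: no
  /11 56.192.0.0: MATCH
  /0 0.0.0.0: MATCH
Selected: next-hop 85.205.125.171 via eth2 (matched /11)


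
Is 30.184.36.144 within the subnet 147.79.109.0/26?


Subnet network: 147.79.109.0
Test IP AND mask: 30.184.36.128
No, 30.184.36.144 is not in 147.79.109.0/26


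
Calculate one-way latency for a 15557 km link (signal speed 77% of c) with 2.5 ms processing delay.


Speed = 0.77 * 3e5 km/s = 231000 km/s
Propagation delay = 15557 / 231000 = 0.0673 s = 67.3463 ms
Processing delay = 2.5 ms
Total one-way latency = 69.8463 ms


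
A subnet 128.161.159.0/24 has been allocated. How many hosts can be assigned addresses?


Host bits = 32 - 24 = 8
Total addresses = 2^8 = 256
Usable = total - 2 (network and broadcast)
Usable hosts: 254


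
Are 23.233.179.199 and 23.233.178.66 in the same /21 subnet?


Mask: 255.255.248.0
23.233.179.199 AND mask = 23.233.176.0
23.233.178.66 AND mask = 23.233.176.0
Yes, same subnet (23.233.176.0)


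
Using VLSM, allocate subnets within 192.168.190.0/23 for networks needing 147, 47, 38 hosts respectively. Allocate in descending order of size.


147 hosts -> /24 (254 usable): 192.168.190.0/24
47 hosts -> /26 (62 usable): 192.168.191.0/26
38 hosts -> /26 (62 usable): 192.168.191.64/26
Allocation: 192.168.190.0/24 (147 hosts, 254 usable); 192.168.191.0/26 (47 hosts, 62 usable); 192.168.191.64/26 (38 hosts, 62 usable)


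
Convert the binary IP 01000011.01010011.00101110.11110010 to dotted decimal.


01000011 = 67
01010011 = 83
00101110 = 46
11110010 = 242
IP: 67.83.46.242


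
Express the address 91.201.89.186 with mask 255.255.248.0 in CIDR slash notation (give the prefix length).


Binary: 11111111.11111111.11111000.00000000
Count leading 1s
Prefix: /21


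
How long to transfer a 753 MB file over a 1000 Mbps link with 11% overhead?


Effective throughput = 1000 * (1 - 11/100) = 890 Mbps
File size in Mb = 753 * 8 = 6024 Mb
Time = 6024 / 890
Time = 6.7685 seconds


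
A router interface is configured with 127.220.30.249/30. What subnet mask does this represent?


/30 means 30 network bits, 2 host bits
Binary: 11111111111111111111111111111100
Mask: 255.255.255.252


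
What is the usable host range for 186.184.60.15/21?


Network: 186.184.56.0
Broadcast: 186.184.63.255
First usable = network + 1
Last usable = broadcast - 1
Range: 186.184.56.1 to 186.184.63.254


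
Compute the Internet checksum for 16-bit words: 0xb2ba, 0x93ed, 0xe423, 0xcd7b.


Sum all words (with carry folding):
+ 0xb2ba = 0xb2ba
+ 0x93ed = 0x46a8
+ 0xe423 = 0x2acc
+ 0xcd7b = 0xf847
One's complement: ~0xf847
Checksum = 0x07b8


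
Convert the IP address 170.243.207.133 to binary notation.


170 = 10101010
243 = 11110011
207 = 11001111
133 = 10000101
Binary: 10101010.11110011.11001111.10000101


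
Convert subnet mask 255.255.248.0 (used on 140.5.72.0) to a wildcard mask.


Subnet mask: 255.255.248.0
Wildcard = 255.255.255.255 - subnet mask
255 - 255 = 0
255 - 255 = 0
255 - 248 = 7
255 - 0 = 255
Wildcard: 0.0.7.255


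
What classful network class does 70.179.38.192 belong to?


First octet: 70
Binary: 01000110
0xxxxxxx -> Class A (1-126)
Class A, default mask 255.0.0.0 (/8)


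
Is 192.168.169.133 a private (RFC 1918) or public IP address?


RFC 1918 private ranges:
  10.0.0.0/8 (10.0.0.0 - 10.255.255.255)
  172.16.0.0/12 (172.16.0.0 - 172.31.255.255)
  192.168.0.0/16 (192.168.0.0 - 192.168.255.255)
Private (in 192.168.0.0/16)


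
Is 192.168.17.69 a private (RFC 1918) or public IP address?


RFC 1918 private ranges:
  10.0.0.0/8 (10.0.0.0 - 10.255.255.255)
  172.16.0.0/12 (172.16.0.0 - 172.31.255.255)
  192.168.0.0/16 (192.168.0.0 - 192.168.255.255)
Private (in 192.168.0.0/16)


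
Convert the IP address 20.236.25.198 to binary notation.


20 = 00010100
236 = 11101100
25 = 00011001
198 = 11000110
Binary: 00010100.11101100.00011001.11000110


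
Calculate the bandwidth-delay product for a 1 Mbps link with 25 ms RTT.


BDP = bandwidth * RTT
= 1 Mbps * 25 ms
= 1 * 1e6 * 25 / 1000 bits
= 25000 bits
= 3125 bytes
= 3.0518 KB
BDP = 25000 bits (3125 bytes)


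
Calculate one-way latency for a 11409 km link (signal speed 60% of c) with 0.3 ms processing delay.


Speed = 0.6 * 3e5 km/s = 180000 km/s
Propagation delay = 11409 / 180000 = 0.0634 s = 63.3833 ms
Processing delay = 0.3 ms
Total one-way latency = 63.6833 ms


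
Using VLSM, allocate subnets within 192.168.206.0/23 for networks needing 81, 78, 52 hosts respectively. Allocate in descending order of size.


81 hosts -> /25 (126 usable): 192.168.206.0/25
78 hosts -> /25 (126 usable): 192.168.206.128/25
52 hosts -> /26 (62 usable): 192.168.207.0/26
Allocation: 192.168.206.0/25 (81 hosts, 126 usable); 192.168.206.128/25 (78 hosts, 126 usable); 192.168.207.0/26 (52 hosts, 62 usable)


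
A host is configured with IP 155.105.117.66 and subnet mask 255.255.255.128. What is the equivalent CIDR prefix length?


Binary: 11111111.11111111.11111111.10000000
Count leading 1s
Prefix: /25


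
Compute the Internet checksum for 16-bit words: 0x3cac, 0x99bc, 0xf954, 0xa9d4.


Sum all words (with carry folding):
+ 0x3cac = 0x3cac
+ 0x99bc = 0xd668
+ 0xf954 = 0xcfbd
+ 0xa9d4 = 0x7992
One's complement: ~0x7992
Checksum = 0x866d


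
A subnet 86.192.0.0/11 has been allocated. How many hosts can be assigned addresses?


Host bits = 32 - 11 = 21
Total addresses = 2^21 = 2097152
Usable = total - 2 (network and broadcast)
Usable hosts: 2097150


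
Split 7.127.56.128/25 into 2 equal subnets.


New prefix = 25 + 1 = 26
Each subnet has 64 addresses
  7.127.56.128/26
  7.127.56.192/26
Subnets: 7.127.56.128/26, 7.127.56.192/26


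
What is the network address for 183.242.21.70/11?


IP:   10110111.11110010.00010101.01000110
Mask: 11111111.11100000.00000000.00000000
AND operation:
Net:  10110111.11100000.00000000.00000000
Network: 183.224.0.0/11


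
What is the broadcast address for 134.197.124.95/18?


Network: 134.197.64.0/18
Host bits = 14
Set all host bits to 1:
Broadcast: 134.197.127.255


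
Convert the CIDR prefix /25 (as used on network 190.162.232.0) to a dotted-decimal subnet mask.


/25 means 25 network bits, 7 host bits
Binary: 11111111111111111111111110000000
Mask: 255.255.255.128


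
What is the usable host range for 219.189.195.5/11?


Network: 219.160.0.0
Broadcast: 219.191.255.255
First usable = network + 1
Last usable = broadcast - 1
Range: 219.160.0.1 to 219.191.255.254


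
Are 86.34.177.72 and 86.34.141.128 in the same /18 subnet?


Mask: 255.255.192.0
86.34.177.72 AND mask = 86.34.128.0
86.34.141.128 AND mask = 86.34.128.0
Yes, same subnet (86.34.128.0)


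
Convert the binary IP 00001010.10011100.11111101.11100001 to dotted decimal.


00001010 = 10
10011100 = 156
11111101 = 253
11100001 = 225
IP: 10.156.253.225


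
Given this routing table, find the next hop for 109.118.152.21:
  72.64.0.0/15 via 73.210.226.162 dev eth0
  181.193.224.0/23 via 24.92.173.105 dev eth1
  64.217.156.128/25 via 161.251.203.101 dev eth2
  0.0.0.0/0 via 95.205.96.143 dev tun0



Longest prefix match for 109.118.152.21:
  /15 72.64.0.0: no
  /23 181.193.224.0: no
  /25 64.217.156.128: no
  /0 0.0.0.0: MATCH
Selected: next-hop 95.205.96.143 via tun0 (matched /0)


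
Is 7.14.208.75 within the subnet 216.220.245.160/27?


Subnet network: 216.220.245.160
Test IP AND mask: 7.14.208.64
No, 7.14.208.75 is not in 216.220.245.160/27


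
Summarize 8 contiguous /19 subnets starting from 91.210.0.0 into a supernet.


Original prefix: /19
Number of subnets: 8 = 2^3
New prefix = 19 - 3 = 16
Supernet: 91.210.0.0/16


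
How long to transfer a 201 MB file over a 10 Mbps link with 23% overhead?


Effective throughput = 10 * (1 - 23/100) = 7.7 Mbps
File size in Mb = 201 * 8 = 1608 Mb
Time = 1608 / 7.7
Time = 208.8312 seconds


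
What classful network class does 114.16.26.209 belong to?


First octet: 114
Binary: 01110010
0xxxxxxx -> Class A (1-126)
Class A, default mask 255.0.0.0 (/8)


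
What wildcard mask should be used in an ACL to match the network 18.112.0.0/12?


Subnet mask: 255.240.0.0
Wildcard = 255.255.255.255 - subnet mask
255 - 255 = 0
255 - 240 = 15
255 - 0 = 255
255 - 0 = 255
Wildcard: 0.15.255.255


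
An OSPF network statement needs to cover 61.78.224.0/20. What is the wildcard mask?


Subnet mask: 255.255.240.0
Wildcard = 255.255.255.255 - subnet mask
255 - 255 = 0
255 - 255 = 0
255 - 240 = 15
255 - 0 = 255
Wildcard: 0.0.15.255


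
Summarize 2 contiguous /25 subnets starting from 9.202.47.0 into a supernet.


Original prefix: /25
Number of subnets: 2 = 2^1
New prefix = 25 - 1 = 24
Supernet: 9.202.47.0/24


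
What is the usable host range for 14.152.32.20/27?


Network: 14.152.32.0
Broadcast: 14.152.32.31
First usable = network + 1
Last usable = broadcast - 1
Range: 14.152.32.1 to 14.152.32.30


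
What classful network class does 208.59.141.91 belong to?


First octet: 208
Binary: 11010000
110xxxxx -> Class C (192-223)
Class C, default mask 255.255.255.0 (/24)


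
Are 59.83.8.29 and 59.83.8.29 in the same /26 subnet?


Mask: 255.255.255.192
59.83.8.29 AND mask = 59.83.8.0
59.83.8.29 AND mask = 59.83.8.0
Yes, same subnet (59.83.8.0)


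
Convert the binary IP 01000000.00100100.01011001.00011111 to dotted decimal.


01000000 = 64
00100100 = 36
01011001 = 89
00011111 = 31
IP: 64.36.89.31


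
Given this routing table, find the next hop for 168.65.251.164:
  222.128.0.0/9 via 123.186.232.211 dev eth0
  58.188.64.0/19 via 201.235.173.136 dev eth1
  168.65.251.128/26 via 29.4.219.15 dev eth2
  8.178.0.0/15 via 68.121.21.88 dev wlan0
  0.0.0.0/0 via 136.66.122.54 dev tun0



Longest prefix match for 168.65.251.164:
  /9 222.128.0.0: no
  /19 58.188.64.0: no
  /26 168.65.251.128: MATCH
  /15 8.178.0.0: no
  /0 0.0.0.0: MATCH
Selected: next-hop 29.4.219.15 via eth2 (matched /26)


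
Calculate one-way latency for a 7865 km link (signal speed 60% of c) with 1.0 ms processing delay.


Speed = 0.6 * 3e5 km/s = 180000 km/s
Propagation delay = 7865 / 180000 = 0.0437 s = 43.6944 ms
Processing delay = 1.0 ms
Total one-way latency = 44.6944 ms


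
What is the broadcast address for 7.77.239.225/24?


Network: 7.77.239.0/24
Host bits = 8
Set all host bits to 1:
Broadcast: 7.77.239.255


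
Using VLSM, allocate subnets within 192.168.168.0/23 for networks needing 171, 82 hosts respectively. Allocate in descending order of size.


171 hosts -> /24 (254 usable): 192.168.168.0/24
82 hosts -> /25 (126 usable): 192.168.169.0/25
Allocation: 192.168.168.0/24 (171 hosts, 254 usable); 192.168.169.0/25 (82 hosts, 126 usable)


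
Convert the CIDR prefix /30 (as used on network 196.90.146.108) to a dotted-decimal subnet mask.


/30 means 30 network bits, 2 host bits
Binary: 11111111111111111111111111111100
Mask: 255.255.255.252


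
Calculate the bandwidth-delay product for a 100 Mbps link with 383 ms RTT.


BDP = bandwidth * RTT
= 100 Mbps * 383 ms
= 100 * 1e6 * 383 / 1000 bits
= 38300000 bits
= 4787500 bytes
= 4675.293 KB
BDP = 38300000 bits (4787500 bytes)


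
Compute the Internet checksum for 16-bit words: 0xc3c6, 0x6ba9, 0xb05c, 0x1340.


Sum all words (with carry folding):
+ 0xc3c6 = 0xc3c6
+ 0x6ba9 = 0x2f70
+ 0xb05c = 0xdfcc
+ 0x1340 = 0xf30c
One's complement: ~0xf30c
Checksum = 0x0cf3


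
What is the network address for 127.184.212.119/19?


IP:   01111111.10111000.11010100.01110111
Mask: 11111111.11111111.11100000.00000000
AND operation:
Net:  01111111.10111000.11000000.00000000
Network: 127.184.192.0/19


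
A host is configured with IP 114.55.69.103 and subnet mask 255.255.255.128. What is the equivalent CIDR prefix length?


Binary: 11111111.11111111.11111111.10000000
Count leading 1s
Prefix: /25


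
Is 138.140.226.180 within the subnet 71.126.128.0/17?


Subnet network: 71.126.128.0
Test IP AND mask: 138.140.128.0
No, 138.140.226.180 is not in 71.126.128.0/17


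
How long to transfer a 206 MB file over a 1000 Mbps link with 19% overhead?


Effective throughput = 1000 * (1 - 19/100) = 810 Mbps
File size in Mb = 206 * 8 = 1648 Mb
Time = 1648 / 810
Time = 2.0346 seconds


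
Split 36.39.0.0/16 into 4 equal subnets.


New prefix = 16 + 2 = 18
Each subnet has 16384 addresses
  36.39.0.0/18
  36.39.64.0/18
  36.39.128.0/18
  36.39.192.0/18
Subnets: 36.39.0.0/18, 36.39.64.0/18, 36.39.128.0/18, 36.39.192.0/18


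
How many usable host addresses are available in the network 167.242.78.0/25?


Host bits = 32 - 25 = 7
Total addresses = 2^7 = 128
Usable = total - 2 (network and broadcast)
Usable hosts: 126


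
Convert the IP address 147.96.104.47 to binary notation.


147 = 10010011
96 = 01100000
104 = 01101000
47 = 00101111
Binary: 10010011.01100000.01101000.00101111


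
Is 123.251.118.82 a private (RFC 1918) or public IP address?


RFC 1918 private ranges:
  10.0.0.0/8 (10.0.0.0 - 10.255.255.255)
  172.16.0.0/12 (172.16.0.0 - 172.31.255.255)
  192.168.0.0/16 (192.168.0.0 - 192.168.255.255)
Public (not in any RFC 1918 range)


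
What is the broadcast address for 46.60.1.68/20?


Network: 46.60.0.0/20
Host bits = 12
Set all host bits to 1:
Broadcast: 46.60.15.255


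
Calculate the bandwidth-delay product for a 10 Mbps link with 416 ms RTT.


BDP = bandwidth * RTT
= 10 Mbps * 416 ms
= 10 * 1e6 * 416 / 1000 bits
= 4160000 bits
= 520000 bytes
= 507.8125 KB
BDP = 4160000 bits (520000 bytes)


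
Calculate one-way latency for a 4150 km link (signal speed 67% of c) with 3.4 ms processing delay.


Speed = 0.67 * 3e5 km/s = 201000 km/s
Propagation delay = 4150 / 201000 = 0.0206 s = 20.6468 ms
Processing delay = 3.4 ms
Total one-way latency = 24.0468 ms
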